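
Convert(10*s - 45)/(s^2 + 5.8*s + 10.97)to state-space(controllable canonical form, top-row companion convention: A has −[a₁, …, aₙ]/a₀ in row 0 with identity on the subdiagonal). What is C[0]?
Reachable canonical form: C = numerator coefficients (right-aligned, zero-padded to length n).
num = 10*s - 45, C = [[10, -45]].
C[0] = 10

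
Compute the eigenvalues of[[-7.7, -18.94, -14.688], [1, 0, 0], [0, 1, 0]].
Eigenvalues solve det(λI - A) = 0.
Characteristic polynomial: λ^3 + 7.7*λ^2 + 18.94*λ + 14.688 = 0.
Factor: (λ + 1.6)(λ + 2.7)(λ + 3.4) = 0.
Roots: -1.6, -2.7, -3.4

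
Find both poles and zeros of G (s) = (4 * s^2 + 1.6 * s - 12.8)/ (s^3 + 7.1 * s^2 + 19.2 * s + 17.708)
Set denominator = 0: s^3 + 7.1*s^2 + 19.2*s + 17.708 = (s + 1.9)(s^2 + 5.2*s + 9.32) = 0 → Poles: -1.9, -2.6 + 1.6j, -2.6 - 1.6j
Set numerator = 0: 4*s^2 + 1.6*s - 12.8 = 4*(s + 2)(s - 1.6) = 0 → Zeros: -2, 1.6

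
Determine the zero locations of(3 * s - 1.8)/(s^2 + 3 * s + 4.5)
Set numerator = 0: 3*s - 1.8 = 0 → Zeros: 0.6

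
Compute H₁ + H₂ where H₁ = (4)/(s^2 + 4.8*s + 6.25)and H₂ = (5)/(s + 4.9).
Parallel: H = H₁ + H₂ = (n₁·d₂ + n₂·d₁)/(d₁·d₂).
n₁·d₂ = 4*s + 19.6. n₂·d₁ = 5*s^2 + 24*s + 31.25. Sum = 5*s^2 + 28*s + 50.85. d₁·d₂ = s^3 + 9.7*s^2 + 29.77*s + 30.625.
H(s) = (5*s^2 + 28*s + 50.85)/(s^3 + 9.7*s^2 + 29.77*s + 30.625)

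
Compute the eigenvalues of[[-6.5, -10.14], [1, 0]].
Eigenvalues solve det(λI - A) = 0.
Characteristic polynomial: λ^2 + 6.5*λ + 10.14 = 0.
Factor: (λ + 2.6)(λ + 3.9) = 0.
Roots: -2.6, -3.9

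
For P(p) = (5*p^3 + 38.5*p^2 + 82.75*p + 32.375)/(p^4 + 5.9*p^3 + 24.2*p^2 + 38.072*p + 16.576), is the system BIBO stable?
Denominator: p^4 + 5.9*p^3 + 24.2*p^2 + 38.072*p + 16.576 = (p + 1.6)(p + 0.7)(p^2 + 3.6*p + 14.8). Poles: -0.7, -1.6, -1.8 + 3.4j, -1.8 - 3.4j. All Re(p)<0: Yes (stable)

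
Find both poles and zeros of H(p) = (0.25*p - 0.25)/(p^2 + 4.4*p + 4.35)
Set denominator = 0: p^2 + 4.4*p + 4.35 = (p + 1.5)(p + 2.9) = 0 → Poles: -1.5, -2.9
Set numerator = 0: 0.25*p - 0.25 = 0 → Zeros: 1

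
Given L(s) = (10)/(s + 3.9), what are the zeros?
Numerator is a nonzero constant (10) → Zeros: none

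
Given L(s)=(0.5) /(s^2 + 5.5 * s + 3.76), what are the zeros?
Numerator is a nonzero constant (0.5) → Zeros: none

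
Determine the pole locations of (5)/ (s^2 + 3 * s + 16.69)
Set denominator = 0: s^2 + 3*s + 16.69 = 0 → Poles: -1.5 + 3.8j, -1.5 - 3.8j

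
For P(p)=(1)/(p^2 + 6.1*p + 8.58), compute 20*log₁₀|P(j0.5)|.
Substitute p = j*0.5: P(j0.5) = 0.105857 - 0.038759j.
|P(j0.5)| = sqrt(Re² + Im²) = 0.1127.
20*log₁₀(0.1127) = -18.96 dB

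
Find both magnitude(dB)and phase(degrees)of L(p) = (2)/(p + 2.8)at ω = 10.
Substitute p = j*10: L(j10) = 0.0519288 - 0.18546j.
|L| = 20*log₁₀(sqrt(Re²+Im²)) = -14.31 dB.
∠L = atan2(Im, Re) = -74.36°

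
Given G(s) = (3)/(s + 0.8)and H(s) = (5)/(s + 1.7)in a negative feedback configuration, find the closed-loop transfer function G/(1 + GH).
Closed-loop T = G/(1+GH).
Numerator: G_num * H_den = 3*s + 5.1.
Denominator: G_den * H_den + G_num * H_num = (s^2 + 2.5*s + 1.36) + (15) = s^2 + 2.5*s + 16.36.
T(s) = (3*s + 5.1)/(s^2 + 2.5*s + 16.36)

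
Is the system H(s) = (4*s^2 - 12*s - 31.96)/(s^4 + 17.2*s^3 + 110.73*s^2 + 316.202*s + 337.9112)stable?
Denominator: s^4 + 17.2*s^3 + 110.73*s^2 + 316.202*s + 337.9112 = (s + 4.7)(s + 3.8)(s + 4.4)(s + 4.3). Poles: -3.8, -4.3, -4.4, -4.7. All Re(p)<0: Yes (stable)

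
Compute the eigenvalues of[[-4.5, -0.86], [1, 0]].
Eigenvalues solve det(λI - A) = 0.
Characteristic polynomial: λ^2 + 4.5*λ + 0.86 = 0.
Factor: (λ + 0.2)(λ + 4.3) = 0.
Roots: -0.2, -4.3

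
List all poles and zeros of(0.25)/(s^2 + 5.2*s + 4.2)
Set denominator = 0: s^2 + 5.2*s + 4.2 = (s + 4.2)(s + 1) = 0 → Poles: -1, -4.2
Numerator is a nonzero constant (0.25) → Zeros: none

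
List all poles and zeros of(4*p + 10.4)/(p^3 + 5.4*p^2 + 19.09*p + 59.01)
Set denominator = 0: p^3 + 5.4*p^2 + 19.09*p + 59.01 = (p + 4.2)(p^2 + 1.2*p + 14.05) = 0 → Poles: -0.6 + 3.7j, -0.6 - 3.7j, -4.2
Set numerator = 0: 4*p + 10.4 = 0 → Zeros: -2.6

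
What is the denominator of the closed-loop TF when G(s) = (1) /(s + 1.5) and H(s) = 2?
Characteristic poly = G_den * H_den + G_num * H_num = (s + 1.5) + (2) = s + 3.5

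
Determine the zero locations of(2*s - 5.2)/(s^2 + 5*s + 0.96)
Set numerator = 0: 2*s - 5.2 = 0 → Zeros: 2.6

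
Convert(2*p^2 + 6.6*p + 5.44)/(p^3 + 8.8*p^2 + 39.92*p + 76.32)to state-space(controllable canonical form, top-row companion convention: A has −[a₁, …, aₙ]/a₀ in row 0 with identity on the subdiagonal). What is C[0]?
Reachable canonical form: C = numerator coefficients (right-aligned, zero-padded to length n).
num = 2*p^2 + 6.6*p + 5.44, C = [[2, 6.6, 5.44]].
C[0] = 2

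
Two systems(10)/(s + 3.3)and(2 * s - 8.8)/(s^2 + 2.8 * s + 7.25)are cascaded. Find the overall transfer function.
Series: H = H₁ · H₂ = (n₁·n₂)/(d₁·d₂).
Num: n₁·n₂ = 20*s - 88. Den: d₁·d₂ = s^3 + 6.1*s^2 + 16.49*s + 23.925.
H(s) = (20*s - 88)/(s^3 + 6.1*s^2 + 16.49*s + 23.925)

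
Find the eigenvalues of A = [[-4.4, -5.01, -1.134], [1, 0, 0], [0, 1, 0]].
Eigenvalues solve det(λI - A) = 0.
Characteristic polynomial: λ^3 + 4.4*λ^2 + 5.01*λ + 1.134 = 0.
Factor: (λ + 0.3)(λ + 1.4)(λ + 2.7) = 0.
Roots: -0.3, -1.4, -2.7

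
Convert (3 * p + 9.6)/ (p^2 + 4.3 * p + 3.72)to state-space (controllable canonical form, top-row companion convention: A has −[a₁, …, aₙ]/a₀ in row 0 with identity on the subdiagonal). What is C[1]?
Reachable canonical form: C = numerator coefficients (right-aligned, zero-padded to length n).
num = 3*p + 9.6, C = [[3, 9.6]].
C[1] = 9.6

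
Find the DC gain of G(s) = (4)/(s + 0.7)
DC gain = G(0) = num(0)/den(0) = 4/0.7 = 5.714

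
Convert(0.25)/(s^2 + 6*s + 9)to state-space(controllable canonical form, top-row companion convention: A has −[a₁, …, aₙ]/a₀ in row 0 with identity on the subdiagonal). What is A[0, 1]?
Reachable canonical form for den = s^2 + 6*s + 9: top row of A = -[a₁,a₂,...,aₙ]/a₀, ones on the subdiagonal, zeros elsewhere.
A = [[-6, -9], [1, 0]].
A[0,1] = -9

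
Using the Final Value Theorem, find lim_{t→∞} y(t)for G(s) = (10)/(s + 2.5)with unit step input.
FVT: lim_{t→∞} y(t) = lim_{s→0} s*Y(s) where Y(s) = G(s)/s.
= lim_{s→0} G(s) = G(0) = num(0)/den(0) = 10/2.5 = 4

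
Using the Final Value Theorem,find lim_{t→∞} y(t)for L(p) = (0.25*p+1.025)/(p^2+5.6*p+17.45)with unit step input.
FVT: lim_{t→∞} y(t) = lim_{p→0} p*Y(p) where Y(p) = L(p)/p.
= lim_{p→0} L(p) = L(0) = num(0)/den(0) = 1.025/17.45 = 0.05874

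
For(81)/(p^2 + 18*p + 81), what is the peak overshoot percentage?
Standard form: ωn²/(p²+2ζωn·p+ωn²) → ωn = 9, ζ = 1.
ζ ≥ 1, so the response is non-oscillatory: peak overshoot = 0%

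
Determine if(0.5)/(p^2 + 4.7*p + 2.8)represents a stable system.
Denominator: p^2 + 4.7*p + 2.8 = (p + 0.7)(p + 4). Poles: -0.7, -4. All Re(p)<0: Yes (stable)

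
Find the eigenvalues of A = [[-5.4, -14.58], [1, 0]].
Eigenvalues solve det(λI - A) = 0.
Characteristic polynomial: λ^2 + 5.4*λ + 14.58 = 0.
Roots: -2.7 + 2.7j, -2.7 - 2.7j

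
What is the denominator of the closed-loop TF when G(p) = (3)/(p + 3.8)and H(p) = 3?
Characteristic poly = G_den * H_den + G_num * H_num = (p + 3.8) + (9) = p + 12.8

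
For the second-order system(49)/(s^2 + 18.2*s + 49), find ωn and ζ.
Standard form: ωn²/(s²+2ζωn·s+ωn²).
const=49=ωn² → ωn=7, s coeff=18.2=2ζωn → ζ=1.3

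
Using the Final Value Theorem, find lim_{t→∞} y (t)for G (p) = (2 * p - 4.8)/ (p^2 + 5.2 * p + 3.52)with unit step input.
FVT: lim_{t→∞} y(t) = lim_{p→0} p*Y(p) where Y(p) = G(p)/p.
= lim_{p→0} G(p) = G(0) = num(0)/den(0) = -4.8/3.52 = -1.364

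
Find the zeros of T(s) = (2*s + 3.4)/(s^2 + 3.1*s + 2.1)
Set numerator = 0: 2*s + 3.4 = 0 → Zeros: -1.7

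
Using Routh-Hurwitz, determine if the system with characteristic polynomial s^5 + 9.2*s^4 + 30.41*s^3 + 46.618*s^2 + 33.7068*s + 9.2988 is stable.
Routh array:
s^5: [1, 30.41, 33.7068]; s^4: [9.2, 46.618, 9.2988]; s^3: [25.3428, 32.6961]; s^2: [34.7486, 9.2988]; s^1: [25.9143]; s^0: [9.2988]
First column: [1, 9.2, 25.3428, 34.7486, 25.9143, 9.2988]. Sign changes = 0.
Yes, stable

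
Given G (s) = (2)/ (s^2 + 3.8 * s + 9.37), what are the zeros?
Numerator is a nonzero constant (2) → Zeros: none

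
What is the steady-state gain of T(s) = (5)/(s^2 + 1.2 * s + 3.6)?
DC gain = T(0) = num(0)/den(0) = 5/3.6 = 1.389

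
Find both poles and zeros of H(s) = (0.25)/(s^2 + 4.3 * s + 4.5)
Set denominator = 0: s^2 + 4.3*s + 4.5 = (s + 2.5)(s + 1.8) = 0 → Poles: -1.8, -2.5
Numerator is a nonzero constant (0.25) → Zeros: none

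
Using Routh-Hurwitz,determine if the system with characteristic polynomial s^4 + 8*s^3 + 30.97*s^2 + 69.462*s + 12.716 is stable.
Routh array:
s^4: [1, 30.97, 12.716]; s^3: [8, 69.462]; s^2: [22.28725, 12.716]; s^1: [64.8976]; s^0: [12.716]
First column: [1, 8, 22.28725, 64.8976, 12.716]. Sign changes = 0.
Yes, stable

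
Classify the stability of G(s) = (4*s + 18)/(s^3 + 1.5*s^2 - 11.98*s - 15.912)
Denominator: s^3 + 1.5*s^2 - 11.98*s - 15.912 = (s - 3.4)(s + 3.6)(s + 1.3). Poles: -1.3, -3.6, 3.4. Unstable (1 pole(s) in RHP)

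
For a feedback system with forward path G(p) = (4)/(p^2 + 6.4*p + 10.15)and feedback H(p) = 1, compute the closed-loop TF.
Closed-loop T = G/(1+GH).
Numerator: G_num * H_den = 4.
Denominator: G_den * H_den + G_num * H_num = (p^2 + 6.4*p + 10.15) + (4) = p^2 + 6.4*p + 14.15.
T(p) = (4)/(p^2 + 6.4*p + 14.15)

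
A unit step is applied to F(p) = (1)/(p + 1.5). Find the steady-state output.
FVT: lim_{t→∞} y(t) = lim_{p→0} p*Y(p) where Y(p) = F(p)/p.
= lim_{p→0} F(p) = F(0) = num(0)/den(0) = 1/1.5 = 0.6667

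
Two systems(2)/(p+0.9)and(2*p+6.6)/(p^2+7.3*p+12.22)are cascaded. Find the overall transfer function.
Series: H = H₁ · H₂ = (n₁·n₂)/(d₁·d₂).
Num: n₁·n₂ = 4*p + 13.2. Den: d₁·d₂ = p^3 + 8.2*p^2 + 18.79*p + 10.998.
H(p) = (4*p + 13.2)/(p^3 + 8.2*p^2 + 18.79*p + 10.998)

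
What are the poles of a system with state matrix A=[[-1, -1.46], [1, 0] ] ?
Eigenvalues solve det(λI - A) = 0.
Characteristic polynomial: λ^2 + λ + 1.46 = 0.
Roots: -0.5 + 1.1j, -0.5 - 1.1j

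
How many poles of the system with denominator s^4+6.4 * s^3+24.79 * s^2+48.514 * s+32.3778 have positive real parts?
s^4 + 6.4*s^3 + 24.79*s^2 + 48.514*s + 32.3778 = (s + 1.3)(s + 2.1)(s^2 + 3*s + 11.86). Poles: -1.3, -1.5 + 3.1j, -1.5 - 3.1j, -2.1. RHP poles (Re>0): 0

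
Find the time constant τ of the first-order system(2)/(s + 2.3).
First-order system: τ = -1/pole. Pole = -2.3. τ = -1/(-2.3) = 0.4348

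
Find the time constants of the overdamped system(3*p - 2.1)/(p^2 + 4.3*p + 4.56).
Overdamped: real poles at -1.9, -2.4. τ = -1/pole → τ₁ = 0.5263, τ₂ = 0.4167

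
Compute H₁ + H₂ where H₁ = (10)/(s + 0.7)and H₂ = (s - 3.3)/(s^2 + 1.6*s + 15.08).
Parallel: H = H₁ + H₂ = (n₁·d₂ + n₂·d₁)/(d₁·d₂).
n₁·d₂ = 10*s^2 + 16*s + 150.8. n₂·d₁ = s^2 - 2.6*s - 2.31. Sum = 11*s^2 + 13.4*s + 148.49. d₁·d₂ = s^3 + 2.3*s^2 + 16.2*s + 10.556.
H(s) = (11*s^2 + 13.4*s + 148.49)/(s^3 + 2.3*s^2 + 16.2*s + 10.556)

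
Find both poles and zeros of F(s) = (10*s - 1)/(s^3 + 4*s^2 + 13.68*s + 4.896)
Set denominator = 0: s^3 + 4*s^2 + 13.68*s + 4.896 = (s + 0.4)(s^2 + 3.6*s + 12.24) = 0 → Poles: -0.4, -1.8 + 3j, -1.8 - 3j
Set numerator = 0: 10*s - 1 = 0 → Zeros: 0.1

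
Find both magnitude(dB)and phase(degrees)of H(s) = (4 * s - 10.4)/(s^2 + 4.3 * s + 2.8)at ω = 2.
Substitute s = j*2: H(j2) = 1.07798 + 1.05889j.
|H| = 20*log₁₀(sqrt(Re²+Im²)) = 3.59 dB.
∠H = atan2(Im, Re) = 44.49°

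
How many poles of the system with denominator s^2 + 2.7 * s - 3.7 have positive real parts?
s^2 + 2.7*s - 3.7 = (s - 1)(s + 3.7). Poles: -3.7, 1. RHP poles (Re>0): 1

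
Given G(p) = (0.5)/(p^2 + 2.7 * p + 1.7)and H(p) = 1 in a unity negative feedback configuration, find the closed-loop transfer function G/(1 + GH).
Closed-loop T = G/(1+GH).
Numerator: G_num * H_den = 0.5.
Denominator: G_den * H_den + G_num * H_num = (p^2 + 2.7*p + 1.7) + (0.5) = p^2 + 2.7*p + 2.2.
T(p) = (0.5)/(p^2 + 2.7*p + 2.2)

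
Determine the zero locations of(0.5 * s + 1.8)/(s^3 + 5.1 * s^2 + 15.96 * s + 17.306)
Set numerator = 0: 0.5*s + 1.8 = 0 → Zeros: -3.6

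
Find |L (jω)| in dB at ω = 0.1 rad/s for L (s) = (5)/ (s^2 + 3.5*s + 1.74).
Substitute s = j*0.1: L(j0.1) = 2.77653 - 0.561726j.
|L(j0.1)| = sqrt(Re² + Im²) = 2.833.
20*log₁₀(2.833) = 9.04 dB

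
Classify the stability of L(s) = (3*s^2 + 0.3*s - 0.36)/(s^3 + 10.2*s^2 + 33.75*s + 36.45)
Denominator: s^3 + 10.2*s^2 + 33.75*s + 36.45 = (s + 3)(s + 4.5)(s + 2.7). Poles: -2.7, -3, -4.5. Stable (all poles in LHP)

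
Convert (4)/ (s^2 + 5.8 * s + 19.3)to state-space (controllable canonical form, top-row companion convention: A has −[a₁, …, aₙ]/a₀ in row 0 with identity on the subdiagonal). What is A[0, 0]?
Reachable canonical form for den = s^2 + 5.8*s + 19.3: top row of A = -[a₁,a₂,...,aₙ]/a₀, ones on the subdiagonal, zeros elsewhere.
A = [[-5.8, -19.3], [1, 0]].
A[0,0] = -5.8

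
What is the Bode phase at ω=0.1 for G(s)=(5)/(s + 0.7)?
Substitute s = j*0.1: G(j0.1) = 7 - 1j.
∠G(j0.1) = atan2(Im, Re) = atan2(-1, 7) = -8.13°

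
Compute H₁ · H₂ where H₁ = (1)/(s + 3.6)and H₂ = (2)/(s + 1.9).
Series: H = H₁ · H₂ = (n₁·n₂)/(d₁·d₂).
Num: n₁·n₂ = 2. Den: d₁·d₂ = s^2 + 5.5*s + 6.84.
H(s) = (2)/(s^2 + 5.5*s + 6.84)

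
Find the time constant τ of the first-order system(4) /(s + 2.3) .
First-order system: τ = -1/pole. Pole = -2.3. τ = -1/(-2.3) = 0.4348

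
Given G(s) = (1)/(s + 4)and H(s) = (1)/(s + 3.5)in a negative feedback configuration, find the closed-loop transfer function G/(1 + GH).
Closed-loop T = G/(1+GH).
Numerator: G_num * H_den = s + 3.5.
Denominator: G_den * H_den + G_num * H_num = (s^2 + 7.5*s + 14) + (1) = s^2 + 7.5*s + 15.
T(s) = (s + 3.5)/(s^2 + 7.5*s + 15)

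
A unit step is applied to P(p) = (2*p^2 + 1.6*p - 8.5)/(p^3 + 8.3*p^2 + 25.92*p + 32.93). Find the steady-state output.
FVT: lim_{t→∞} y(t) = lim_{p→0} p*Y(p) where Y(p) = P(p)/p.
= lim_{p→0} P(p) = P(0) = num(0)/den(0) = -8.5/32.93 = -0.2581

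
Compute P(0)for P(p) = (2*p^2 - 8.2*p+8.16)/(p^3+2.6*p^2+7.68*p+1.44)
DC gain = P(0) = num(0)/den(0) = 8.16/1.44 = 5.667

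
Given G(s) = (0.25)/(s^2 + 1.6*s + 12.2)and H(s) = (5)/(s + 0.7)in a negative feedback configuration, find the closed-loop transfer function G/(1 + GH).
Closed-loop T = G/(1+GH).
Numerator: G_num * H_den = 0.25*s + 0.175.
Denominator: G_den * H_den + G_num * H_num = (s^3 + 2.3*s^2 + 13.32*s + 8.54) + (1.25) = s^3 + 2.3*s^2 + 13.32*s + 9.79.
T(s) = (0.25*s + 0.175)/(s^3 + 2.3*s^2 + 13.32*s + 9.79)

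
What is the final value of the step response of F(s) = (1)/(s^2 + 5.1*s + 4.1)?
FVT: lim_{t→∞} y(t) = lim_{s→0} s*Y(s) where Y(s) = F(s)/s.
= lim_{s→0} F(s) = F(0) = num(0)/den(0) = 1/4.1 = 0.2439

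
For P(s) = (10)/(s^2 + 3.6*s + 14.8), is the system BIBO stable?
Denominator: s^2 + 3.6*s + 14.8. Poles: -1.8 + 3.4j, -1.8 - 3.4j. All Re(p)<0: Yes (stable)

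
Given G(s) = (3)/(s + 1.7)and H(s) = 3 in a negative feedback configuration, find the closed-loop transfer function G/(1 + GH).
Closed-loop T = G/(1+GH).
Numerator: G_num * H_den = 3.
Denominator: G_den * H_den + G_num * H_num = (s + 1.7) + (9) = s + 10.7.
T(s) = (3)/(s + 10.7)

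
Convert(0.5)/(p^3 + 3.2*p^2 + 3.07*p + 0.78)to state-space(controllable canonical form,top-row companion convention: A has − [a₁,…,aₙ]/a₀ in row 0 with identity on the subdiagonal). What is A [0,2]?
Reachable canonical form for den = p^3 + 3.2*p^2 + 3.07*p + 0.78: top row of A = -[a₁,a₂,...,aₙ]/a₀, ones on the subdiagonal, zeros elsewhere.
A = [[-3.2, -3.07, -0.78], [1, 0, 0], [0, 1, 0]].
A[0,2] = -0.78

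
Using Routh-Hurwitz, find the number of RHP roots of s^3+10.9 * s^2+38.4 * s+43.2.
Routh array:
s^3: [1, 38.4]; s^2: [10.9, 43.2]; s^1: [34.4367]; s^0: [43.2]
First column: [1, 10.9, 34.4367, 43.2]. Sign changes = RHP roots = 0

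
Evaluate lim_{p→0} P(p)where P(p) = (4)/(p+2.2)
DC gain = P(0) = num(0)/den(0) = 4/2.2 = 1.818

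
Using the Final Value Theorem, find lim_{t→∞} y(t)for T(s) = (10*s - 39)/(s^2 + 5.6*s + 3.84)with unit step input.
FVT: lim_{t→∞} y(t) = lim_{s→0} s*Y(s) where Y(s) = T(s)/s.
= lim_{s→0} T(s) = T(0) = num(0)/den(0) = -39/3.84 = -10.16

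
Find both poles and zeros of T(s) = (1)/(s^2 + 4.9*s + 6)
Set denominator = 0: s^2 + 4.9*s + 6 = (s + 2.5)(s + 2.4) = 0 → Poles: -2.4, -2.5
Numerator is a nonzero constant (1) → Zeros: none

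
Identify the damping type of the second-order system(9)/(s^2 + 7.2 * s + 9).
Standard form: ωn²/(s²+2ζωn·s+ωn²) gives ωn=3, ζ=1.2.
Overdamped (ζ = 1.2 > 1)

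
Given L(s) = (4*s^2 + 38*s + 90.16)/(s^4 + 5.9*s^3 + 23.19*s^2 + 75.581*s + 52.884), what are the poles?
Set denominator = 0: s^4 + 5.9*s^3 + 23.19*s^2 + 75.581*s + 52.884 = (s + 4)(s + 0.9)(s^2 + s + 14.69) = 0 → Poles: -0.5 + 3.8j, -0.5 - 3.8j, -0.9, -4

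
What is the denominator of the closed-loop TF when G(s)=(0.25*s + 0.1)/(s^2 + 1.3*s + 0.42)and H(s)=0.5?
Characteristic poly = G_den * H_den + G_num * H_num = (s^2 + 1.3*s + 0.42) + (0.125*s + 0.05) = s^2 + 1.425*s + 0.47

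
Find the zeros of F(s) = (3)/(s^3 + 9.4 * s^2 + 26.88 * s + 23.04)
Numerator is a nonzero constant (3) → Zeros: none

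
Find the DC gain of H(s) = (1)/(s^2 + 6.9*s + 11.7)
DC gain = H(0) = num(0)/den(0) = 1/11.7 = 0.08547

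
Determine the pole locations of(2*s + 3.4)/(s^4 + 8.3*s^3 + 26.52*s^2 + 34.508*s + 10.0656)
Set denominator = 0: s^4 + 8.3*s^3 + 26.52*s^2 + 34.508*s + 10.0656 = (s + 0.4)(s + 2.7)(s^2 + 5.2*s + 9.32) = 0 → Poles: -0.4, -2.6 + 1.6j, -2.6 - 1.6j, -2.7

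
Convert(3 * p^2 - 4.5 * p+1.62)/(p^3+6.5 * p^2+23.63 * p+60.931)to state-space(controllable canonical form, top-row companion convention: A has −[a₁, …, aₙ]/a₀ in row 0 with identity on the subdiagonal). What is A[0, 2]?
Reachable canonical form for den = p^3 + 6.5*p^2 + 23.63*p + 60.931: top row of A = -[a₁,a₂,...,aₙ]/a₀, ones on the subdiagonal, zeros elsewhere.
A = [[-6.5, -23.63, -60.931], [1, 0, 0], [0, 1, 0]].
A[0,2] = -60.931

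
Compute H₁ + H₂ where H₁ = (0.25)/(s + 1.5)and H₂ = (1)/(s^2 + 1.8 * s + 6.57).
Parallel: H = H₁ + H₂ = (n₁·d₂ + n₂·d₁)/(d₁·d₂).
n₁·d₂ = 0.25*s^2 + 0.45*s + 1.6425. n₂·d₁ = s + 1.5. Sum = 0.25*s^2 + 1.45*s + 3.1425. d₁·d₂ = s^3 + 3.3*s^2 + 9.27*s + 9.855.
H(s) = (0.25*s^2 + 1.45*s + 3.1425)/(s^3 + 3.3*s^2 + 9.27*s + 9.855)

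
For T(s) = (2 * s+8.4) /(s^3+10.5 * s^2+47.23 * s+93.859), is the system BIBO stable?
Denominator: s^3 + 10.5*s^2 + 47.23*s + 93.859 = (s + 4.7)(s^2 + 5.8*s + 19.97). Poles: -2.9 + 3.4j, -2.9 - 3.4j, -4.7. All Re(p)<0: Yes (stable)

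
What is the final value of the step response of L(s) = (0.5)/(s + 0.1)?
FVT: lim_{t→∞} y(t) = lim_{s→0} s*Y(s) where Y(s) = L(s)/s.
= lim_{s→0} L(s) = L(0) = num(0)/den(0) = 0.5/0.1 = 5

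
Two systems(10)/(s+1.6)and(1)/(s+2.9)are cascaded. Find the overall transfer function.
Series: H = H₁ · H₂ = (n₁·n₂)/(d₁·d₂).
Num: n₁·n₂ = 10. Den: d₁·d₂ = s^2 + 4.5*s + 4.64.
H(s) = (10)/(s^2 + 4.5*s + 4.64)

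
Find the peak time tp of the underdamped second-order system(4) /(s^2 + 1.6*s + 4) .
Standard form: ωn²/(s²+2ζωn·s+ωn²) → ωn = 2, ζ = 0.4.
ωd = ωn·√(1-ζ²) = 2·√(1-0.4²) = 1.833.
tp = π/ωd = π/1.833 = 1.714 s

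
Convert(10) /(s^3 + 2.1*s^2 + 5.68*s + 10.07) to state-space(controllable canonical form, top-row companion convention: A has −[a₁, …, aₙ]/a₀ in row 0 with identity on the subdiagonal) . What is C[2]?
Reachable canonical form: C = numerator coefficients (right-aligned, zero-padded to length n).
num = 10, C = [[0, 0, 10]].
C[2] = 10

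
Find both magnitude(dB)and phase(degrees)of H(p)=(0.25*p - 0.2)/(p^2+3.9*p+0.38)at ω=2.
Substitute p = j*2: H(j2) = 0.0625335 - 0.00338092j.
|H| = 20*log₁₀(sqrt(Re²+Im²)) = -24.07 dB.
∠H = atan2(Im, Re) = -3.09°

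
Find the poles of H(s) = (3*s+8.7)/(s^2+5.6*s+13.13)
Set denominator = 0: s^2 + 5.6*s + 13.13 = 0 → Poles: -2.8 + 2.3j, -2.8 - 2.3j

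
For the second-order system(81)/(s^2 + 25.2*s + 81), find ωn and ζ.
Standard form: ωn²/(s²+2ζωn·s+ωn²).
const=81=ωn² → ωn=9, s coeff=25.2=2ζωn → ζ=1.4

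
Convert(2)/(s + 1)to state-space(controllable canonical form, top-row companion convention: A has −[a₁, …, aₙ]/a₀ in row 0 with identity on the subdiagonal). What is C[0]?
Reachable canonical form: C = numerator coefficients (right-aligned, zero-padded to length n).
num = 2, C = [[2]].
C[0] = 2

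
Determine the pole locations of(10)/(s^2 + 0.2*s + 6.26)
Set denominator = 0: s^2 + 0.2*s + 6.26 = 0 → Poles: -0.1 + 2.5j, -0.1 - 2.5j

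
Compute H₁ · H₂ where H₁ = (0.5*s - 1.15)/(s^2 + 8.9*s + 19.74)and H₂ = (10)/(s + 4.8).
Series: H = H₁ · H₂ = (n₁·n₂)/(d₁·d₂).
Num: n₁·n₂ = 5*s - 11.5. Den: d₁·d₂ = s^3 + 13.7*s^2 + 62.46*s + 94.752.
H(s) = (5*s - 11.5)/(s^3 + 13.7*s^2 + 62.46*s + 94.752)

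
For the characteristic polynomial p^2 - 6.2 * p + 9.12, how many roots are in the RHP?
p^2 - 6.2*p + 9.12 = (p - 2.4)(p - 3.8). Poles: 2.4, 3.8. RHP poles (Re>0): 2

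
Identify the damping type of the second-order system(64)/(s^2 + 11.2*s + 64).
Standard form: ωn²/(s²+2ζωn·s+ωn²) gives ωn=8, ζ=0.7.
Underdamped (ζ = 0.7 < 1)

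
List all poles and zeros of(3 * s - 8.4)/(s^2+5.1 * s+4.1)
Set denominator = 0: s^2 + 5.1*s + 4.1 = (s + 4.1)(s + 1) = 0 → Poles: -1, -4.1
Set numerator = 0: 3*s - 8.4 = 0 → Zeros: 2.8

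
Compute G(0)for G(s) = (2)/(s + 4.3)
DC gain = G(0) = num(0)/den(0) = 2/4.3 = 0.4651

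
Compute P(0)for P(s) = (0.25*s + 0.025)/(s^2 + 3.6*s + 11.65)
DC gain = P(0) = num(0)/den(0) = 0.025/11.65 = 0.002146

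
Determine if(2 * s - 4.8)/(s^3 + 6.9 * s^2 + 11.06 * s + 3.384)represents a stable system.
Denominator: s^3 + 6.9*s^2 + 11.06*s + 3.384 = (s + 1.8)(s + 0.4)(s + 4.7). Poles: -0.4, -1.8, -4.7. All Re(p)<0: Yes (stable)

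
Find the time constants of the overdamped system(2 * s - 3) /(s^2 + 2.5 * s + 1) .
Overdamped: real poles at -2, -0.5. τ = -1/pole → τ₁ = 0.5, τ₂ = 2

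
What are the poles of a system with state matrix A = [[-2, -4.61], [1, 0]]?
Eigenvalues solve det(λI - A) = 0.
Characteristic polynomial: λ^2 + 2*λ + 4.61 = 0.
Roots: -1 + 1.9j, -1 - 1.9j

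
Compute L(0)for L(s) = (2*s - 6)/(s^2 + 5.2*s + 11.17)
DC gain = L(0) = num(0)/den(0) = -6/11.17 = -0.5372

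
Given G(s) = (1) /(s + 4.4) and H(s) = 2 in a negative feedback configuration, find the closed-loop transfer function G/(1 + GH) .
Closed-loop T = G/(1+GH).
Numerator: G_num * H_den = 1.
Denominator: G_den * H_den + G_num * H_num = (s + 4.4) + (2) = s + 6.4.
T(s) = (1)/(s + 6.4)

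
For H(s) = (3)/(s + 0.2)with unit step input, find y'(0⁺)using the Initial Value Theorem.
IVT: y'(0⁺) = lim_{s→∞} s²·Y(s) = lim_{s→∞} s·H(s).
deg(num) = 0, deg(den) = 1, relative degree = 1, so s·H(s) → (leading num)/(leading den) = 3/1 = 3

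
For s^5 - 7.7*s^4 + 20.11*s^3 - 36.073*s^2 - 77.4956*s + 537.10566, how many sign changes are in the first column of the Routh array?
Routh array:
s^5: [1, 20.11, -77.4956]; s^4: [-7.7, -36.073, 537.10566]; s^3: [15.4252, -7.74162]; s^2: [-39.9375, 537.10566]; s^1: [199.707]; s^0: [537.10566]
First column: [1, -7.7, 15.4252, -39.9375, 199.707, 537.10566]. Sign changes = 4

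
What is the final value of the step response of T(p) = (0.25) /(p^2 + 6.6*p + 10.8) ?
FVT: lim_{t→∞} y(t) = lim_{p→0} p*Y(p) where Y(p) = T(p)/p.
= lim_{p→0} T(p) = T(0) = num(0)/den(0) = 0.25/10.8 = 0.02315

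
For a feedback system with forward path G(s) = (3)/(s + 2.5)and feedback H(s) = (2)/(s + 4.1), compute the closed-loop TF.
Closed-loop T = G/(1+GH).
Numerator: G_num * H_den = 3*s + 12.3.
Denominator: G_den * H_den + G_num * H_num = (s^2 + 6.6*s + 10.25) + (6) = s^2 + 6.6*s + 16.25.
T(s) = (3*s + 12.3)/(s^2 + 6.6*s + 16.25)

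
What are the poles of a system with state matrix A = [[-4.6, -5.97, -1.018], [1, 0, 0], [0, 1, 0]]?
Eigenvalues solve det(λI - A) = 0.
Characteristic polynomial: λ^3 + 4.6*λ^2 + 5.97*λ + 1.018 = 0.
Factor: (λ + 0.2)(λ^2 + 4.4*λ + 5.09) = 0.
Roots: -0.2, -2.2 + 0.5j, -2.2 - 0.5j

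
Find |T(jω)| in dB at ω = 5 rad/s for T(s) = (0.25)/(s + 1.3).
Substitute s = j*5: T(j5) = 0.0121768 - 0.046834j.
|T(j5)| = sqrt(Re² + Im²) = 0.04839.
20*log₁₀(0.04839) = -26.30 dB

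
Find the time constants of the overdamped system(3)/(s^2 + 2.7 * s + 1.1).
Overdamped: real poles at -0.5, -2.2. τ = -1/pole → τ₁ = 2, τ₂ = 0.4545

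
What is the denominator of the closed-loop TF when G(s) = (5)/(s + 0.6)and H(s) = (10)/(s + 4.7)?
Characteristic poly = G_den * H_den + G_num * H_num = (s^2 + 5.3*s + 2.82) + (50) = s^2 + 5.3*s + 52.82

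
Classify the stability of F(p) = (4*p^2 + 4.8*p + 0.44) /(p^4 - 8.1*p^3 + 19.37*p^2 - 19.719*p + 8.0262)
Denominator: p^4 - 8.1*p^3 + 19.37*p^2 - 19.719*p + 8.0262 = (p - 1.4)(p - 4.9)(p^2 - 1.8*p + 1.17). Poles: 0.9 + 0.6j, 0.9 - 0.6j, 1.4, 4.9. Unstable (4 pole(s) in RHP)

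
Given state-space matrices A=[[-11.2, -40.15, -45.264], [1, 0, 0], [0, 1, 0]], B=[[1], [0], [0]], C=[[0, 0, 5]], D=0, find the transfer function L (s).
L(s) = C(sI - A)⁻¹B + D.
Characteristic polynomial det(sI - A) = s^3 + 11.2*s^2 + 40.15*s + 45.264.
Numerator from C·adj(sI-A)·B + D·det(sI-A) = 5.
L(s) = (5)/(s^3 + 11.2*s^2 + 40.15*s + 45.264)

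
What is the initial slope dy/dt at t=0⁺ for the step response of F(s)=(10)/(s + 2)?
IVT: y'(0⁺) = lim_{s→∞} s²·Y(s) = lim_{s→∞} s·F(s).
deg(num) = 0, deg(den) = 1, relative degree = 1, so s·F(s) → (leading num)/(leading den) = 10/1 = 10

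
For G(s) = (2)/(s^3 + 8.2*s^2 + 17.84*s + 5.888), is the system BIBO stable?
Denominator: s^3 + 8.2*s^2 + 17.84*s + 5.888 = (s + 4.6)(s + 0.4)(s + 3.2). Poles: -0.4, -3.2, -4.6. All Re(p)<0: Yes (stable)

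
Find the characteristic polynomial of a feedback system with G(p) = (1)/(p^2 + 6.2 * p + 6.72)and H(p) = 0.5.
Characteristic poly = G_den * H_den + G_num * H_num = (p^2 + 6.2*p + 6.72) + (0.5) = p^2 + 6.2*p + 7.22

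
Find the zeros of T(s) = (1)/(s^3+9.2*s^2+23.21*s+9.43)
Numerator is a nonzero constant (1) → Zeros: none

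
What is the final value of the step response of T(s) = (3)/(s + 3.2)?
FVT: lim_{t→∞} y(t) = lim_{s→0} s*Y(s) where Y(s) = T(s)/s.
= lim_{s→0} T(s) = T(0) = num(0)/den(0) = 3/3.2 = 0.9375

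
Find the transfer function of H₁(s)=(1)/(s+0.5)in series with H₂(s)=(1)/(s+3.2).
Series: H = H₁ · H₂ = (n₁·n₂)/(d₁·d₂).
Num: n₁·n₂ = 1. Den: d₁·d₂ = s^2 + 3.7*s + 1.6.
H(s) = (1)/(s^2 + 3.7*s + 1.6)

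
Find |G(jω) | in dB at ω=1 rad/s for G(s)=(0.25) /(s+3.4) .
Substitute s = j*1: G(j1) = 0.0676752 - 0.0199045j.
|G(j1)| = sqrt(Re² + Im²) = 0.07054.
20*log₁₀(0.07054) = -23.03 dB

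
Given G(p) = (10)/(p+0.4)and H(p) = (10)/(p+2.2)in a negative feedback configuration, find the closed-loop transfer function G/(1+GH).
Closed-loop T = G/(1+GH).
Numerator: G_num * H_den = 10*p + 22.
Denominator: G_den * H_den + G_num * H_num = (p^2 + 2.6*p + 0.88) + (100) = p^2 + 2.6*p + 100.88.
T(p) = (10*p + 22)/(p^2 + 2.6*p + 100.88)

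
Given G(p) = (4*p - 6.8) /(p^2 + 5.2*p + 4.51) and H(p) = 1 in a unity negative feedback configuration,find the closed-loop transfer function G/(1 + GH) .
Closed-loop T = G/(1+GH).
Numerator: G_num * H_den = 4*p - 6.8.
Denominator: G_den * H_den + G_num * H_num = (p^2 + 5.2*p + 4.51) + (4*p - 6.8) = p^2 + 9.2*p - 2.29.
T(p) = (4*p - 6.8)/(p^2 + 9.2*p - 2.29)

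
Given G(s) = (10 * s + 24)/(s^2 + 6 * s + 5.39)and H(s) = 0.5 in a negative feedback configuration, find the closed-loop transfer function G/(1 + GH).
Closed-loop T = G/(1+GH).
Numerator: G_num * H_den = 10*s + 24.
Denominator: G_den * H_den + G_num * H_num = (s^2 + 6*s + 5.39) + (5*s + 12) = s^2 + 11*s + 17.39.
T(s) = (10*s + 24)/(s^2 + 11*s + 17.39)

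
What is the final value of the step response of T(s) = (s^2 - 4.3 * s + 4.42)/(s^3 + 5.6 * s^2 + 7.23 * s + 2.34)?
FVT: lim_{t→∞} y(t) = lim_{s→0} s*Y(s) where Y(s) = T(s)/s.
= lim_{s→0} T(s) = T(0) = num(0)/den(0) = 4.42/2.34 = 1.889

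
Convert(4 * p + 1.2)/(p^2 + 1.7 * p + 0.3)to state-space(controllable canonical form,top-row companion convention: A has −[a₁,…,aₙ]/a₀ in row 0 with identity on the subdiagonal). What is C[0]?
Reachable canonical form: C = numerator coefficients (right-aligned, zero-padded to length n).
num = 4*p + 1.2, C = [[4, 1.2]].
C[0] = 4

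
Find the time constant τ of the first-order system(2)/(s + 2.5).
First-order system: τ = -1/pole. Pole = -2.5. τ = -1/(-2.5) = 0.4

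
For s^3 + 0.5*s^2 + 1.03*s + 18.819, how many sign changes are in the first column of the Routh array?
Routh array:
s^3: [1, 1.03]; s^2: [0.5, 18.819]; s^1: [-36.608]; s^0: [18.819]
First column: [1, 0.5, -36.608, 18.819]. Sign changes = 2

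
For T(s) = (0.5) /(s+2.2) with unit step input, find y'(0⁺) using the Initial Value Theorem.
IVT: y'(0⁺) = lim_{s→∞} s²·Y(s) = lim_{s→∞} s·T(s).
deg(num) = 0, deg(den) = 1, relative degree = 1, so s·T(s) → (leading num)/(leading den) = 0.5/1 = 0.5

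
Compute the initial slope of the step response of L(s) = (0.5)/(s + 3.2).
IVT: y'(0⁺) = lim_{s→∞} s²·Y(s) = lim_{s→∞} s·L(s).
deg(num) = 0, deg(den) = 1, relative degree = 1, so s·L(s) → (leading num)/(leading den) = 0.5/1 = 0.5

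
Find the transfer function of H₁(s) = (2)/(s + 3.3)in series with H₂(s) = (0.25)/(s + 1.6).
Series: H = H₁ · H₂ = (n₁·n₂)/(d₁·d₂).
Num: n₁·n₂ = 0.5. Den: d₁·d₂ = s^2 + 4.9*s + 5.28.
H(s) = (0.5)/(s^2 + 4.9*s + 5.28)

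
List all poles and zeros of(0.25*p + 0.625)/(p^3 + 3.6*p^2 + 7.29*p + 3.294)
Set denominator = 0: p^3 + 3.6*p^2 + 7.29*p + 3.294 = (p + 0.6)(p^2 + 3*p + 5.49) = 0 → Poles: -0.6, -1.5 + 1.8j, -1.5 - 1.8j
Set numerator = 0: 0.25*p + 0.625 = 0 → Zeros: -2.5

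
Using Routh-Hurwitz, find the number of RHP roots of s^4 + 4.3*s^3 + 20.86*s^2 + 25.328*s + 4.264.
Routh array:
s^4: [1, 20.86, 4.264]; s^3: [4.3, 25.328]; s^2: [14.9698, 4.264]; s^1: [24.1032]; s^0: [4.264]
First column: [1, 4.3, 14.9698, 24.1032, 4.264]. Sign changes = RHP roots = 0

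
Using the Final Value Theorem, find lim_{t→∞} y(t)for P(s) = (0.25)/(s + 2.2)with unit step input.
FVT: lim_{t→∞} y(t) = lim_{s→0} s*Y(s) where Y(s) = P(s)/s.
= lim_{s→0} P(s) = P(0) = num(0)/den(0) = 0.25/2.2 = 0.1136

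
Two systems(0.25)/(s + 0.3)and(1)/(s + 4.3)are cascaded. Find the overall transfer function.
Series: H = H₁ · H₂ = (n₁·n₂)/(d₁·d₂).
Num: n₁·n₂ = 0.25. Den: d₁·d₂ = s^2 + 4.6*s + 1.29.
H(s) = (0.25)/(s^2 + 4.6*s + 1.29)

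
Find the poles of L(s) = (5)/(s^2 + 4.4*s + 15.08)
Set denominator = 0: s^2 + 4.4*s + 15.08 = 0 → Poles: -2.2 + 3.2j, -2.2 - 3.2j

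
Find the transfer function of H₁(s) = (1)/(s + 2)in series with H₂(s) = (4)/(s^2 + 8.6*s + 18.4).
Series: H = H₁ · H₂ = (n₁·n₂)/(d₁·d₂).
Num: n₁·n₂ = 4. Den: d₁·d₂ = s^3 + 10.6*s^2 + 35.6*s + 36.8.
H(s) = (4)/(s^3 + 10.6*s^2 + 35.6*s + 36.8)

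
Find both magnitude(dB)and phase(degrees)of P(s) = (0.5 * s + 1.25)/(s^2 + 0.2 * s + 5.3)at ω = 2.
Substitute s = j*2: P(j2) = 1.09459 + 0.432432j.
|P| = 20*log₁₀(sqrt(Re²+Im²)) = 1.41 dB.
∠P = atan2(Im, Re) = 21.56°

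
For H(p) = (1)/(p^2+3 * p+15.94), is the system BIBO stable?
Denominator: p^2 + 3*p + 15.94. Poles: -1.5 + 3.7j, -1.5 - 3.7j. All Re(p)<0: Yes (stable)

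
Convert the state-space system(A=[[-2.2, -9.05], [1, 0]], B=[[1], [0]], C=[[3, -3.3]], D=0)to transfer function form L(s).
L(s) = C(sI - A)⁻¹B + D.
Characteristic polynomial det(sI - A) = s^2 + 2.2*s + 9.05.
Numerator from C·adj(sI-A)·B + D·det(sI-A) = 3*s - 3.3.
L(s) = (3*s - 3.3)/(s^2 + 2.2*s + 9.05)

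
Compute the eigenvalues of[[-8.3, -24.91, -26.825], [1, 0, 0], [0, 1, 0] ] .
Eigenvalues solve det(λI - A) = 0.
Characteristic polynomial: λ^3 + 8.3*λ^2 + 24.91*λ + 26.825 = 0.
Factor: (λ + 2.9)(λ^2 + 5.4*λ + 9.25) = 0.
Roots: -2.7 + 1.4j, -2.7 - 1.4j, -2.9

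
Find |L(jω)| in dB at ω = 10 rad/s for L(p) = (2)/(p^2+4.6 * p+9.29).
Substitute p = j*10: L(j10) = -0.0175382 - 0.00889378j.
|L(j10)| = sqrt(Re² + Im²) = 0.01966.
20*log₁₀(0.01966) = -34.13 dB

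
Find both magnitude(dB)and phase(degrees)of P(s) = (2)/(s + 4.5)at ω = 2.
Substitute s = j*2: P(j2) = 0.371134 - 0.164948j.
|P| = 20*log₁₀(sqrt(Re²+Im²)) = -7.83 dB.
∠P = atan2(Im, Re) = -23.96°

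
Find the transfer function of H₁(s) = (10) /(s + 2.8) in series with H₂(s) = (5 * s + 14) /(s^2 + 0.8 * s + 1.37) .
Series: H = H₁ · H₂ = (n₁·n₂)/(d₁·d₂).
Num: n₁·n₂ = 50*s + 140. Den: d₁·d₂ = s^3 + 3.6*s^2 + 3.61*s + 3.836.
H(s) = (50*s + 140)/(s^3 + 3.6*s^2 + 3.61*s + 3.836)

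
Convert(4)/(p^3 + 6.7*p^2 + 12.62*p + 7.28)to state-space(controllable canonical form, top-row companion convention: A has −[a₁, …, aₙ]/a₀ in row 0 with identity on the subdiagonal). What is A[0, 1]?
Reachable canonical form for den = p^3 + 6.7*p^2 + 12.62*p + 7.28: top row of A = -[a₁,a₂,...,aₙ]/a₀, ones on the subdiagonal, zeros elsewhere.
A = [[-6.7, -12.62, -7.28], [1, 0, 0], [0, 1, 0]].
A[0,1] = -12.62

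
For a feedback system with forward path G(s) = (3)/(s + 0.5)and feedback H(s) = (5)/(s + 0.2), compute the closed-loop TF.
Closed-loop T = G/(1+GH).
Numerator: G_num * H_den = 3*s + 0.6.
Denominator: G_den * H_den + G_num * H_num = (s^2 + 0.7*s + 0.1) + (15) = s^2 + 0.7*s + 15.1.
T(s) = (3*s + 0.6)/(s^2 + 0.7*s + 15.1)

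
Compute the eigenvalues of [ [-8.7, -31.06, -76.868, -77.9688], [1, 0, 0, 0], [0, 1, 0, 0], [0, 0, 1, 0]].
Eigenvalues solve det(λI - A) = 0.
Characteristic polynomial: λ^4 + 8.7*λ^3 + 31.06*λ^2 + 76.868*λ + 77.9688 = 0.
Factor: (λ + 1.8)(λ + 4.9)(λ^2 + 2*λ + 8.84) = 0.
Roots: -1 + 2.8j, -1 - 2.8j, -1.8, -4.9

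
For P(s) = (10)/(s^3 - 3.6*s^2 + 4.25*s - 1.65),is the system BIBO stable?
Denominator: s^3 - 3.6*s^2 + 4.25*s - 1.65 = (s - 1.5)(s - 1.1)(s - 1). Poles: 1, 1.1, 1.5. All Re(p)<0: No (unstable)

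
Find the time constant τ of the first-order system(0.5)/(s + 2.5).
First-order system: τ = -1/pole. Pole = -2.5. τ = -1/(-2.5) = 0.4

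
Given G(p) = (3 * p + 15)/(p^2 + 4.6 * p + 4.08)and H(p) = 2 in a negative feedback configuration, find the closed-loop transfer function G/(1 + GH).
Closed-loop T = G/(1+GH).
Numerator: G_num * H_den = 3*p + 15.
Denominator: G_den * H_den + G_num * H_num = (p^2 + 4.6*p + 4.08) + (6*p + 30) = p^2 + 10.6*p + 34.08.
T(p) = (3*p + 15)/(p^2 + 10.6*p + 34.08)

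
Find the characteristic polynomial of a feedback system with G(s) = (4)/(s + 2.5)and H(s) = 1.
Characteristic poly = G_den * H_den + G_num * H_num = (s + 2.5) + (4) = s + 6.5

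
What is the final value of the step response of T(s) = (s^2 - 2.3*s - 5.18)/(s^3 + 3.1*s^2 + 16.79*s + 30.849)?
FVT: lim_{t→∞} y(t) = lim_{s→0} s*Y(s) where Y(s) = T(s)/s.
= lim_{s→0} T(s) = T(0) = num(0)/den(0) = -5.18/30.849 = -0.1679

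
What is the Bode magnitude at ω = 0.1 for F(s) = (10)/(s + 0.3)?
Substitute s = j*0.1: F(j0.1) = 30 - 10j.
|F(j0.1)| = sqrt(Re² + Im²) = 31.62.
20*log₁₀(31.62) = 30.00 dB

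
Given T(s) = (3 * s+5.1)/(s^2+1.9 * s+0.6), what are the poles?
Set denominator = 0: s^2 + 1.9*s + 0.6 = (s + 0.4)(s + 1.5) = 0 → Poles: -0.4, -1.5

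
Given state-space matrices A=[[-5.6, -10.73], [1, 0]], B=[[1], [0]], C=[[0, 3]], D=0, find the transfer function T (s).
T(s) = C(sI - A)⁻¹B + D.
Characteristic polynomial det(sI - A) = s^2 + 5.6*s + 10.73.
Numerator from C·adj(sI-A)·B + D·det(sI-A) = 3.
T(s) = (3)/(s^2 + 5.6*s + 10.73)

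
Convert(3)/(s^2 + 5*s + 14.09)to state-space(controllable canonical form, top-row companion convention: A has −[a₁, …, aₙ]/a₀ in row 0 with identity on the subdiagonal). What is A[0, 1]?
Reachable canonical form for den = s^2 + 5*s + 14.09: top row of A = -[a₁,a₂,...,aₙ]/a₀, ones on the subdiagonal, zeros elsewhere.
A = [[-5, -14.09], [1, 0]].
A[0,1] = -14.09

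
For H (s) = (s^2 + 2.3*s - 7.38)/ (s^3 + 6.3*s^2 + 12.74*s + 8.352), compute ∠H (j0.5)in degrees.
Substitute s = j*0.5: H(j0.5) = -0.52429 + 0.652824j.
∠H(j0.5) = atan2(Im, Re) = atan2(0.652824, -0.52429) = 128.77°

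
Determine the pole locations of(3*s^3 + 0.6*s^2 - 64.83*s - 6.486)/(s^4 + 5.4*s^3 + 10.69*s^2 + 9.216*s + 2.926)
Set denominator = 0: s^4 + 5.4*s^3 + 10.69*s^2 + 9.216*s + 2.926 = (s + 1.4)(s + 1.1)(s + 1)(s + 1.9) = 0 → Poles: -1, -1.1, -1.4, -1.9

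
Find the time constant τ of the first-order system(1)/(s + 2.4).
First-order system: τ = -1/pole. Pole = -2.4. τ = -1/(-2.4) = 0.4167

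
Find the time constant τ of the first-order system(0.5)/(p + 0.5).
First-order system: τ = -1/pole. Pole = -0.5. τ = -1/(-0.5) = 2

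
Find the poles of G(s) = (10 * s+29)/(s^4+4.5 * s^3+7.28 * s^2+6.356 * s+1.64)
Set denominator = 0: s^4 + 4.5*s^3 + 7.28*s^2 + 6.356*s + 1.64 = (s + 0.4)(s + 2.5)(s^2 + 1.6*s + 1.64) = 0 → Poles: -0.4, -0.8 + 1j, -0.8 - 1j, -2.5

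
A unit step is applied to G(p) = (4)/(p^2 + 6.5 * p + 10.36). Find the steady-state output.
FVT: lim_{t→∞} y(t) = lim_{p→0} p*Y(p) where Y(p) = G(p)/p.
= lim_{p→0} G(p) = G(0) = num(0)/den(0) = 4/10.36 = 0.3861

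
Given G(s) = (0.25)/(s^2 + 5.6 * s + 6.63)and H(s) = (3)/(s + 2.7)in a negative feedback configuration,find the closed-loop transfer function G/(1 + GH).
Closed-loop T = G/(1+GH).
Numerator: G_num * H_den = 0.25*s + 0.675.
Denominator: G_den * H_den + G_num * H_num = (s^3 + 8.3*s^2 + 21.75*s + 17.901) + (0.75) = s^3 + 8.3*s^2 + 21.75*s + 18.651.
T(s) = (0.25*s + 0.675)/(s^3 + 8.3*s^2 + 21.75*s + 18.651)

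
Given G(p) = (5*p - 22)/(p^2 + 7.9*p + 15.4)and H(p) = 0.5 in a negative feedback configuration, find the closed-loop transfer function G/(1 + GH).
Closed-loop T = G/(1+GH).
Numerator: G_num * H_den = 5*p - 22.
Denominator: G_den * H_den + G_num * H_num = (p^2 + 7.9*p + 15.4) + (2.5*p - 11) = p^2 + 10.4*p + 4.4.
T(p) = (5*p - 22)/(p^2 + 10.4*p + 4.4)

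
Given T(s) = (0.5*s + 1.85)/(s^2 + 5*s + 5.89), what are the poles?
Set denominator = 0: s^2 + 5*s + 5.89 = (s + 3.1)(s + 1.9) = 0 → Poles: -1.9, -3.1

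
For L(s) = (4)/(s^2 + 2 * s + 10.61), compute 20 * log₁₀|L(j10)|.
Substitute s = j*10: L(j10) = -0.0426145 - 0.00953451j.
|L(j10)| = sqrt(Re² + Im²) = 0.04367.
20*log₁₀(0.04367) = -27.20 dB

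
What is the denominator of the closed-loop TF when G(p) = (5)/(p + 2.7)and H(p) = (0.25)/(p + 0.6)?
Characteristic poly = G_den * H_den + G_num * H_num = (p^2 + 3.3*p + 1.62) + (1.25) = p^2 + 3.3*p + 2.87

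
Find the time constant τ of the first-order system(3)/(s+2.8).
First-order system: τ = -1/pole. Pole = -2.8. τ = -1/(-2.8) = 0.3571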